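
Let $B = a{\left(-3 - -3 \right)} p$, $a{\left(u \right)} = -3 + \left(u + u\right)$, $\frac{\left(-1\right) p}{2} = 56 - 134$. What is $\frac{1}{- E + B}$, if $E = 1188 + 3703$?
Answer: $- \frac{1}{5359} \approx -0.0001866$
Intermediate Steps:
$p = 156$ ($p = - 2 \left(56 - 134\right) = \left(-2\right) \left(-78\right) = 156$)
$a{\left(u \right)} = -3 + 2 u$
$E = 4891$
$B = -468$ ($B = \left(-3 + 2 \left(-3 - -3\right)\right) 156 = \left(-3 + 2 \left(-3 + 3\right)\right) 156 = \left(-3 + 2 \cdot 0\right) 156 = \left(-3 + 0\right) 156 = \left(-3\right) 156 = -468$)
$\frac{1}{- E + B} = \frac{1}{\left(-1\right) 4891 - 468} = \frac{1}{-4891 - 468} = \frac{1}{-5359} = - \frac{1}{5359}$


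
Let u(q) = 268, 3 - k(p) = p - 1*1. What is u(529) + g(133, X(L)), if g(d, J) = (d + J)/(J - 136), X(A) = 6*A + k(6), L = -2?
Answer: 40081/150 ≈ 267.21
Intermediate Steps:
k(p) = 4 - p (k(p) = 3 - (p - 1*1) = 3 - (p - 1) = 3 - (-1 + p) = 3 + (1 - p) = 4 - p)
X(A) = -2 + 6*A (X(A) = 6*A + (4 - 1*6) = 6*A + (4 - 6) = 6*A - 2 = -2 + 6*A)
g(d, J) = (J + d)/(-136 + J)
u(529) + g(133, X(L)) = 268 + ((-2 + 6*(-2)) + 133)/(-136 + (-2 + 6*(-2))) = 268 + ((-2 - 12) + 133)/(-136 + (-2 - 12)) = 268 + (-14 + 133)/(-136 - 14) = 268 + 119/(-150) = 268 - 1/150*119 = 268 - 119/150 = 40081/150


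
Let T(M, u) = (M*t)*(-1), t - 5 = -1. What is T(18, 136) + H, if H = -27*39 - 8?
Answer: -1133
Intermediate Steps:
t = 4 (t = 5 - 1 = 4)
T(M, u) = -4*M (T(M, u) = (M*4)*(-1) = (4*M)*(-1) = -4*M)
H = -1061 (H = -1053 - 8 = -1061)
T(18, 136) + H = -4*18 - 1061 = -72 - 1061 = -1133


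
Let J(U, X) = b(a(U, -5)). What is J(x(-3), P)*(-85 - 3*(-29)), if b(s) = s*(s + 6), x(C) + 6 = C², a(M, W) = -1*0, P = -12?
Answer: 0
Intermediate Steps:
a(M, W) = 0
x(C) = -6 + C²
b(s) = s*(6 + s)
J(U, X) = 0 (J(U, X) = 0*(6 + 0) = 0*6 = 0)
J(x(-3), P)*(-85 - 3*(-29)) = 0*(-85 - 3*(-29)) = 0*(-85 + 87) = 0*2 = 0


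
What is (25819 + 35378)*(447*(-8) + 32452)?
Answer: 1767124572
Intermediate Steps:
(25819 + 35378)*(447*(-8) + 32452) = 61197*(-3576 + 32452) = 61197*28876 = 1767124572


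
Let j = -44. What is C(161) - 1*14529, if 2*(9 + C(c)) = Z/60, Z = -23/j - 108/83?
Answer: -6371135963/438240 ≈ -14538.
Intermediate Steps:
Z = -2843/3652 (Z = -23/(-44) - 108/83 = -23*(-1/44) - 108*1/83 = 23/44 - 108/83 = -2843/3652 ≈ -0.77848)
C(c) = -3947003/438240 (C(c) = -9 + (-2843/3652/60)/2 = -9 + (-2843/3652*1/60)/2 = -9 + (½)*(-2843/219120) = -9 - 2843/438240 = -3947003/438240)
C(161) - 1*14529 = -3947003/438240 - 1*14529 = -3947003/438240 - 14529 = -6371135963/438240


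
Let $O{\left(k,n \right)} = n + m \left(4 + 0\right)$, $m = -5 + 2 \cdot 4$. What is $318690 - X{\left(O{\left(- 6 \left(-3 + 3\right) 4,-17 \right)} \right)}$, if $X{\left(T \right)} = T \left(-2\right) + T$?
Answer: $318685$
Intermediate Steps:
$m = 3$ ($m = -5 + 8 = 3$)
$O{\left(k,n \right)} = 12 + n$ ($O{\left(k,n \right)} = n + 3 \left(4 + 0\right) = n + 3 \cdot 4 = n + 12 = 12 + n$)
$X{\left(T \right)} = - T$ ($X{\left(T \right)} = - 2 T + T = - T$)
$318690 - X{\left(O{\left(- 6 \left(-3 + 3\right) 4,-17 \right)} \right)} = 318690 - - (12 - 17) = 318690 - \left(-1\right) \left(-5\right) = 318690 - 5 = 318685$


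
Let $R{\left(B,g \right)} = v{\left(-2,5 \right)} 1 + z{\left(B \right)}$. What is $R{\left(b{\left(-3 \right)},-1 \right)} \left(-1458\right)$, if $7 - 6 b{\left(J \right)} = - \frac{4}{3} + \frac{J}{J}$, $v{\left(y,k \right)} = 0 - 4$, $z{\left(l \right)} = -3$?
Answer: $10206$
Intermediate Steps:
$v{\left(y,k \right)} = -4$ ($v{\left(y,k \right)} = 0 - 4 = -4$)
$b{\left(J \right)} = \frac{11}{9}$ ($b{\left(J \right)} = \frac{7}{6} - \frac{- \frac{4}{3} + \frac{J}{J}}{6} = \frac{7}{6} - \frac{\left(-4\right) \frac{1}{3} + 1}{6} = \frac{7}{6} - \frac{- \frac{4}{3} + 1}{6} = \frac{7}{6} - - \frac{1}{18} = \frac{7}{6} + \frac{1}{18} = \frac{11}{9}$)
$R{\left(B,g \right)} = -7$ ($R{\left(B,g \right)} = \left(-4\right) 1 - 3 = -4 - 3 = -7$)
$R{\left(b{\left(-3 \right)},-1 \right)} \left(-1458\right) = \left(-7\right) \left(-1458\right) = 10206$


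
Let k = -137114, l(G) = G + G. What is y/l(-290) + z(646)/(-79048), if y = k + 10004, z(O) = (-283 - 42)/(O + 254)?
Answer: 18086024681/82526112 ≈ 219.16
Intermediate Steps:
l(G) = 2*G
z(O) = -325/(254 + O)
y = -127110 (y = -137114 + 10004 = -127110)
y/l(-290) + z(646)/(-79048) = -127110/(2*(-290)) - 325/(254 + 646)/(-79048) = -127110/(-580) - 325/900*(-1/79048) = -127110*(-1/580) - 325*1/900*(-1/79048) = 12711/58 - 13/36*(-1/79048) = 12711/58 + 13/2845728 = 18086024681/82526112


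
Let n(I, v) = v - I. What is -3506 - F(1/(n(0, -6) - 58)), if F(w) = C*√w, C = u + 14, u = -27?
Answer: -3506 + 13*I/8 ≈ -3506.0 + 1.625*I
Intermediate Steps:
C = -13 (C = -27 + 14 = -13)
F(w) = -13*√w
-3506 - F(1/(n(0, -6) - 58)) = -3506 - (-13)*√(1/((-6 - 1*0) - 58)) = -3506 - (-13)*√(1/((-6 + 0) - 58)) = -3506 - (-13)*√(1/(-6 - 58)) = -3506 - (-13)*√(1/(-64)) = -3506 - (-13)*√(-1/64) = -3506 - (-13)*I/8 = -3506 + 13*I/8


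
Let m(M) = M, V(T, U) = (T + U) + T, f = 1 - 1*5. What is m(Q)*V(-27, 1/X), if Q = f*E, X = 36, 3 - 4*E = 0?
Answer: 1943/12 ≈ 161.92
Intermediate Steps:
E = ¾ (E = ¾ - ¼*0 = ¾ + 0 = ¾ ≈ 0.75000)
f = -4 (f = 1 - 5 = -4)
V(T, U) = U + 2*T
Q = -3 (Q = -4*¾ = -3)
m(Q)*V(-27, 1/X) = -3*(1/36 + 2*(-27)) = -3*(1/36 - 54) = -3*(-1943/36) = 1943/12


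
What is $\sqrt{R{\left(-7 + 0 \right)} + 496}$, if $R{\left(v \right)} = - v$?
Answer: $\sqrt{503} \approx 22.428$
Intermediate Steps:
$\sqrt{R{\left(-7 + 0 \right)} + 496} = \sqrt{- (-7 + 0) + 496} = \sqrt{\left(-1\right) \left(-7\right) + 496} = \sqrt{7 + 496} = \sqrt{503}$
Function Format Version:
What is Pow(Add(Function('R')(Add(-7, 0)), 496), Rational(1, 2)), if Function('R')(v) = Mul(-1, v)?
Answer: Pow(503, Rational(1, 2)) ≈ 22.428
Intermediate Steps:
Pow(Add(Function('R')(Add(-7, 0)), 496), Rational(1, 2)) = Pow(Add(Mul(-1, Add(-7, 0)), 496), Rational(1, 2)) = Pow(Add(Mul(-1, -7), 496), Rational(1, 2)) = Pow(Add(7, 496), Rational(1, 2)) = Pow(503, Rational(1, 2))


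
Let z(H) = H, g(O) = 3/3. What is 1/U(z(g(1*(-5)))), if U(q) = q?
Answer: 1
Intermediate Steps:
g(O) = 1 (g(O) = 3*(⅓) = 1)
1/U(z(g(1*(-5)))) = 1/1 = 1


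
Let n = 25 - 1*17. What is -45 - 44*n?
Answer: -397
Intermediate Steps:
n = 8 (n = 25 - 17 = 8)
-45 - 44*n = -45 - 44*8 = -45 - 352 = -397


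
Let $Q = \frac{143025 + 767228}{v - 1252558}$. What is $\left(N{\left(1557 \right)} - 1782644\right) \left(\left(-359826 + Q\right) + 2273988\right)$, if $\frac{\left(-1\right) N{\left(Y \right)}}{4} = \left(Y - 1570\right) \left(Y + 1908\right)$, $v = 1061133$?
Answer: $- \frac{18940997864511968}{6175} \approx -3.0674 \cdot 10^{12}$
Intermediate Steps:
$Q = - \frac{29363}{6175}$ ($Q = \frac{143025 + 767228}{1061133 - 1252558} = \frac{910253}{-191425} = 910253 \left(- \frac{1}{191425}\right) = - \frac{29363}{6175} \approx -4.7551$)
$N{\left(Y \right)} = - 4 \left(-1570 + Y\right) \left(1908 + Y\right)$ ($N{\left(Y \right)} = - 4 \left(Y - 1570\right) \left(Y + 1908\right) = - 4 \left(-1570 + Y\right) \left(1908 + Y\right)$)
$\left(N{\left(1557 \right)} - 1782644\right) \left(\left(-359826 + Q\right) + 2273988\right) = \left(\left(11982240 - 2105064 - 4 \cdot 1557^{2}\right) - 1782644\right) \left(\left(-359826 - \frac{29363}{6175}\right) + 2273988\right) = \left(\left(11982240 - 2105064 - 9696996\right) - 1782644\right) \left(- \frac{2221954913}{6175} + 2273988\right) = \left(\left(11982240 - 2105064 - 9696996\right) - 1782644\right) \frac{11819920987}{6175} = \left(180180 - 1782644\right) \frac{11819920987}{6175} = \left(-1602464\right) \frac{11819920987}{6175} = - \frac{18940997864511968}{6175}$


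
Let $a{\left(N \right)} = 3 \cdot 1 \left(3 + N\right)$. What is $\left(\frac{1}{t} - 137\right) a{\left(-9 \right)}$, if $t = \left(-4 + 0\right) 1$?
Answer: $\frac{4941}{2} \approx 2470.5$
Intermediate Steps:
$t = -4$ ($t = \left(-4\right) 1 = -4$)
$a{\left(N \right)} = 9 + 3 N$ ($a{\left(N \right)} = 3 \left(3 + N\right) = 9 + 3 N$)
$\left(\frac{1}{t} - 137\right) a{\left(-9 \right)} = \left(\frac{1}{-4} - 137\right) \left(9 + 3 \left(-9\right)\right) = \left(- \frac{1}{4} - 137\right) \left(9 - 27\right) = \left(- \frac{549}{4}\right) \left(-18\right) = \frac{4941}{2}$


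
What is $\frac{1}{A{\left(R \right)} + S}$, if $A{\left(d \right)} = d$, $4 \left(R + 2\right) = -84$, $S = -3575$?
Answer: $- \frac{1}{3598} \approx -0.00027793$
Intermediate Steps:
$R = -23$ ($R = -2 + \frac{1}{4} \left(-84\right) = -2 - 21 = -23$)
$\frac{1}{A{\left(R \right)} + S} = \frac{1}{-23 - 3575} = \frac{1}{-3598} = - \frac{1}{3598}$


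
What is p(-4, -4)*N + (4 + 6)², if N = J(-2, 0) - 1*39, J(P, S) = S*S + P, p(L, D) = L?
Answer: 264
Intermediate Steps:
J(P, S) = P + S² (J(P, S) = S² + P = P + S²)
N = -41 (N = (-2 + 0²) - 1*39 = (-2 + 0) - 39 = -2 - 39 = -41)
p(-4, -4)*N + (4 + 6)² = -4*(-41) + (4 + 6)² = 164 + 10² = 164 + 100 = 264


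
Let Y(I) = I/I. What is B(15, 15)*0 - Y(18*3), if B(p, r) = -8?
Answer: -1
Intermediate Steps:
Y(I) = 1
B(15, 15)*0 - Y(18*3) = -8*0 - 1*1 = 0 - 1 = -1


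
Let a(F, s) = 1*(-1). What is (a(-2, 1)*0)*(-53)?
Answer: 0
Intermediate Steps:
a(F, s) = -1
(a(-2, 1)*0)*(-53) = -1*0*(-53) = 0*(-53) = 0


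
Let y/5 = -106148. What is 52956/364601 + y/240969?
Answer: -180747580376/87857538369 ≈ -2.0573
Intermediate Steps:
y = -530740 (y = 5*(-106148) = -530740)
52956/364601 + y/240969 = 52956/364601 - 530740/240969 = -180747580376/87857538369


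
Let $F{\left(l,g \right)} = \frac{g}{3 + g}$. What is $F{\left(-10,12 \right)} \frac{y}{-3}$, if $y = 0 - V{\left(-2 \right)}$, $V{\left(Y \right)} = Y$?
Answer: $- \frac{8}{15} \approx -0.53333$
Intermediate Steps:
$y = 2$ ($y = 0 - -2 = 0 + 2 = 2$)
$F{\left(-10,12 \right)} \frac{y}{-3} = \frac{12}{3 + 12} \frac{2}{-3} = \frac{12}{15} \cdot 2 \left(- \frac{1}{3}\right) = 12 \cdot \frac{1}{15} \left(- \frac{2}{3}\right) = \frac{4}{5} \left(- \frac{2}{3}\right) = - \frac{8}{15}$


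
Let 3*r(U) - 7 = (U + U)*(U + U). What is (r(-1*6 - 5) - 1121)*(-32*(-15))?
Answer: -459520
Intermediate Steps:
r(U) = 7/3 + 4*U²/3 (r(U) = 7/3 + ((U + U)*(U + U))/3 = 7/3 + ((2*U)*(2*U))/3 = 7/3 + (4*U²)/3 = 7/3 + 4*U²/3)
(r(-1*6 - 5) - 1121)*(-32*(-15)) = ((7/3 + 4*(-1*6 - 5)²/3) - 1121)*(-32*(-15)) = ((7/3 + 4*(-6 - 5)²/3) - 1121)*480 = ((7/3 + (4/3)*(-11)²) - 1121)*480 = ((7/3 + (4/3)*121) - 1121)*480 = ((7/3 + 484/3) - 1121)*480 = (491/3 - 1121)*480 = -2872/3*480 = -459520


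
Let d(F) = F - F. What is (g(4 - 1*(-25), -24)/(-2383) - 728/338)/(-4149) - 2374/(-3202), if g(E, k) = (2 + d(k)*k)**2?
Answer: 152674239253/205779525471 ≈ 0.74193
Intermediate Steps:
d(F) = 0
g(E, k) = 4 (g(E, k) = (2 + 0*k)**2 = (2 + 0)**2 = 2**2 = 4)
(g(4 - 1*(-25), -24)/(-2383) - 728/338)/(-4149) - 2374/(-3202) = (4/(-2383) - 728/338)/(-4149) - 2374/(-3202) = (4*(-1/2383) - 728*1/338)*(-1/4149) - 2374*(-1/3202) = (-4/2383 - 28/13)*(-1/4149) + 1187/1601 = -66776/30979*(-1/4149) + 1187/1601 = 66776/128531871 + 1187/1601 = 152674239253/205779525471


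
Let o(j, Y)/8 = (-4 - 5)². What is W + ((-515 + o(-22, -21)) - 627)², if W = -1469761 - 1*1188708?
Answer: -2414433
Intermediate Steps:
W = -2658469 (W = -1469761 - 1188708 = -2658469)
o(j, Y) = 648 (o(j, Y) = 8*(-4 - 5)² = 8*(-9)² = 8*81 = 648)
W + ((-515 + o(-22, -21)) - 627)² = -2658469 + ((-515 + 648) - 627)² = -2658469 + (133 - 627)² = -2658469 + (-494)² = -2658469 + 244036 = -2414433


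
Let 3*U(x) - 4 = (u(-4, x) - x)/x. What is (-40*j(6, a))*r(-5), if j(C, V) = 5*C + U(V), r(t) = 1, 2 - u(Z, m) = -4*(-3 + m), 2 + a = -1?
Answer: -12040/9 ≈ -1337.8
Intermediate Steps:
a = -3 (a = -2 - 1 = -3)
u(Z, m) = -10 + 4*m (u(Z, m) = 2 - (-4)*(-3 + m) = 2 - (12 - 4*m) = 2 + (-12 + 4*m) = -10 + 4*m)
U(x) = 4/3 + (-10 + 3*x)/(3*x) (U(x) = 4/3 + (((-10 + 4*x) - x)/x)/3 = 4/3 + ((-10 + 3*x)/x)/3 = 4/3 + (-10 + 3*x)/(3*x))
j(C, V) = 5*C + (-10 + 7*V)/(3*V)
(-40*j(6, a))*r(-5) = -40*(7/3 + 5*6 - 10/3/(-3))*1 = -40*(7/3 + 30 - 10/3*(-1/3))*1 = -40*(7/3 + 30 + 10/9)*1 = -40*301/9*1 = -12040/9*1 = -12040/9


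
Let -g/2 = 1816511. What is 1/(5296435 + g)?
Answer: 1/1663413 ≈ 6.0117e-7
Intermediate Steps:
g = -3633022 (g = -2*1816511 = -3633022)
1/(5296435 + g) = 1/(5296435 - 3633022) = 1/1663413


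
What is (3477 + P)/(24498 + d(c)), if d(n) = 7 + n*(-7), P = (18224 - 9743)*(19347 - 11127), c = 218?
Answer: 69717297/22979 ≈ 3034.0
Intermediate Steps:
P = 69713820 (P = 8481*8220 = 69713820)
d(n) = 7 - 7*n
(3477 + P)/(24498 + d(c)) = (3477 + 69713820)/(24498 + (7 - 7*218)) = 69717297/(24498 + (7 - 1526)) = 69717297/(24498 - 1519) = 69717297/22979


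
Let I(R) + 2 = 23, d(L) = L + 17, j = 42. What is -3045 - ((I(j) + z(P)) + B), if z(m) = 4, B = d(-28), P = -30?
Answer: -3059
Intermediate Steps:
d(L) = 17 + L
I(R) = 21 (I(R) = -2 + 23 = 21)
B = -11 (B = 17 - 28 = -11)
-3045 - ((I(j) + z(P)) + B) = -3045 - ((21 + 4) - 11) = -3045 - (25 - 11) = -3045 - 1*14 = -3045 - 14 = -3059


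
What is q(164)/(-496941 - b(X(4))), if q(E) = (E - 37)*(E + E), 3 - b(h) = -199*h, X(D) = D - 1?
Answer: -41656/497541 ≈ -0.083724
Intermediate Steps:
X(D) = -1 + D
b(h) = 3 + 199*h (b(h) = 3 - (-199)*h = 3 + 199*h)
q(E) = 2*E*(-37 + E) (q(E) = (-37 + E)*(2*E) = 2*E*(-37 + E))
q(164)/(-496941 - b(X(4))) = (2*164*(-37 + 164))/(-496941 - (3 + 199*(-1 + 4))) = (2*164*127)/(-496941 - (3 + 199*3)) = 41656/(-496941 - (3 + 597)) = 41656/(-496941 - 1*600) = 41656/(-496941 - 600) = 41656/(-497541) = 41656*(-1/497541) = -41656/497541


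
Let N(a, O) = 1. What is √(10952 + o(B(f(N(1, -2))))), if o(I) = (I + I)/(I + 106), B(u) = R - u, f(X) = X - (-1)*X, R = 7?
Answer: √134940702/111 ≈ 104.65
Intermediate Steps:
f(X) = 2*X (f(X) = X + X = 2*X)
B(u) = 7 - u
o(I) = 2*I/(106 + I) (o(I) = (2*I)/(106 + I) = 2*I/(106 + I))
√(10952 + o(B(f(N(1, -2))))) = √(10952 + 2*(7 - 2)/(106 + (7 - 2))) = √(10952 + 2*5/(106 + 5)) = √(10952 + 2*5/111) = √(10952 + 2*5*(1/111)) = √(10952 + 10/111) = √(1215682/111) = √134940702/111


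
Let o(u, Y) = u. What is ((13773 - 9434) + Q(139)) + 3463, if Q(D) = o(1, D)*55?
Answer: 7857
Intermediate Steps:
Q(D) = 55 (Q(D) = 1*55 = 55)
((13773 - 9434) + Q(139)) + 3463 = ((13773 - 9434) + 55) + 3463 = (4339 + 55) + 3463 = 4394 + 3463 = 7857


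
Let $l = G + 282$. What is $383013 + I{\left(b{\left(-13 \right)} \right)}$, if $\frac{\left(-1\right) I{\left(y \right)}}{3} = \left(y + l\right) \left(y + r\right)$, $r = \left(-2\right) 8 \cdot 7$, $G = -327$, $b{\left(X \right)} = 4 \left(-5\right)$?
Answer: $357273$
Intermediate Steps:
$b{\left(X \right)} = -20$
$r = -112$ ($r = \left(-16\right) 7 = -112$)
$l = -45$ ($l = -327 + 282 = -45$)
$I{\left(y \right)} = - 3 \left(-112 + y\right) \left(-45 + y\right)$ ($I{\left(y \right)} = - 3 \left(y - 45\right) \left(y - 112\right) = - 3 \left(-45 + y\right) \left(-112 + y\right) = - 3 \left(-112 + y\right) \left(-45 + y\right)$)
$383013 + I{\left(b{\left(-13 \right)} \right)} = 383013 - \left(24540 + 1200\right) = 383013 - 25740 = 357273$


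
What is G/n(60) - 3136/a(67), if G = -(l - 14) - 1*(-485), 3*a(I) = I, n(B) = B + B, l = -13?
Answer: -136832/1005 ≈ -136.15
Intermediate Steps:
n(B) = 2*B
a(I) = I/3
G = 512 (G = -(-13 - 14) - 1*(-485) = -1*(-27) + 485 = 27 + 485 = 512)
G/n(60) - 3136/a(67) = 512/((2*60)) - 3136/((⅓)*67) = 512/120 - 3136/67/3 = 512*(1/120) - 3136*3/67 = 64/15 - 9408/67 = -136832/1005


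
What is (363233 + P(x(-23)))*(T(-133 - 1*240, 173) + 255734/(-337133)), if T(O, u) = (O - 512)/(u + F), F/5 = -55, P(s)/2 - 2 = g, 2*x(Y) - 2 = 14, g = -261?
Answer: 32919751882485/11462522 ≈ 2.8719e+6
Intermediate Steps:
x(Y) = 8 (x(Y) = 1 + (1/2)*14 = 1 + 7 = 8)
P(s) = -518 (P(s) = 4 + 2*(-261) = 4 - 522 = -518)
F = -275 (F = 5*(-55) = -275)
T(O, u) = (-512 + O)/(-275 + u) (T(O, u) = (O - 512)/(u - 275) = (-512 + O)/(-275 + u))
(363233 + P(x(-23)))*(T(-133 - 1*240, 173) + 255734/(-337133)) = (363233 - 518)*((-512 + (-133 - 1*240))/(-275 + 173) + 255734/(-337133)) = 362715*((-512 + (-133 - 240))/(-102) + 255734*(-1/337133)) = 362715*(-(-512 - 373)/102 - 255734/337133) = 362715*(-1/102*(-885) - 255734/337133) = 362715*(295/34 - 255734/337133) = 362715*(90759279/11462522) = 32919751882485/11462522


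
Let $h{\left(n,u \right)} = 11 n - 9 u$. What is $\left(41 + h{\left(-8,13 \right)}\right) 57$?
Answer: $-9348$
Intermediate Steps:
$h{\left(n,u \right)} = - 9 u + 11 n$
$\left(41 + h{\left(-8,13 \right)}\right) 57 = \left(41 + \left(\left(-9\right) 13 + 11 \left(-8\right)\right)\right) 57 = \left(41 - 205\right) 57 = \left(-164\right) 57 = -9348$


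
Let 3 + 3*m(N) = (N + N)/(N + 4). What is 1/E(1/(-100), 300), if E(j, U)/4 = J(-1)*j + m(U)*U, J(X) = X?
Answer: -475/194981 ≈ -0.0024361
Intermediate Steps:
m(N) = -1 + 2*N/(3*(4 + N)) (m(N) = -1 + ((N + N)/(N + 4))/3 = -1 + ((2*N)/(4 + N))/3 = -1 + (2*N/(4 + N))/3 = -1 + 2*N/(3*(4 + N)))
E(j, U) = -4*j + 4*U*(-12 - U)/(3*(4 + U)) (E(j, U) = 4*(-j + ((-12 - U)/(3*(4 + U)))*U) = 4*(-j + U*(-12 - U)/(3*(4 + U))) = -4*j + 4*U*(-12 - U)/(3*(4 + U)))
1/E(1/(-100), 300) = 1/(4*(-1*300*(12 + 300) - 3*(4 + 300)/(-100))/(3*(4 + 300))) = 1/((4/3)*(-1*300*312 - 3*(-1/100)*304)/304) = 1/((4/3)*(1/304)*(-93600 + 228/25)) = 1/((4/3)*(1/304)*(-2339772/25)) = 1/(-194981/475) = -475/194981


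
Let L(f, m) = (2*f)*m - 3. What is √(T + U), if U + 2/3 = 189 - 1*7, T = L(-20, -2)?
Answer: 5*√93/3 ≈ 16.073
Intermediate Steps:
L(f, m) = -3 + 2*f*m (L(f, m) = 2*f*m - 3 = -3 + 2*f*m)
T = 77 (T = -3 + 2*(-20)*(-2) = -3 + 80 = 77)
U = 544/3 (U = -⅔ + (189 - 1*7) = -⅔ + (189 - 7) = -⅔ + 182 = 544/3 ≈ 181.33)
√(T + U) = √(77 + 544/3) = √(775/3) = 5*√93/3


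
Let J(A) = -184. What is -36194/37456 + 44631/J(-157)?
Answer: -52448701/215372 ≈ -243.53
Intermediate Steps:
-36194/37456 + 44631/J(-157) = -36194/37456 + 44631/(-184) = -36194*1/37456 + 44631*(-1/184) = -18097/18728 - 44631/184 = -52448701/215372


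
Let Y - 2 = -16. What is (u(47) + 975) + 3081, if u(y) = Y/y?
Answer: 190618/47 ≈ 4055.7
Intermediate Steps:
Y = -14 (Y = 2 - 16 = -14)
u(y) = -14/y
(u(47) + 975) + 3081 = (-14/47 + 975) + 3081 = 45811/47 + 3081 = 190618/47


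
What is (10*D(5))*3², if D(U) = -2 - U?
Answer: -630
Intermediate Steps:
(10*D(5))*3² = (10*(-2 - 1*5))*3² = (10*(-2 - 5))*9 = (10*(-7))*9 = -70*9 = -630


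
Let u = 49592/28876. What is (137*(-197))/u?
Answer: -194833591/12398 ≈ -15715.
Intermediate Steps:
u = 12398/7219 (u = 49592*(1/28876) = 12398/7219 ≈ 1.7174)
(137*(-197))/u = (137*(-197))/(12398/7219) = -26989*7219/12398 = -194833591/12398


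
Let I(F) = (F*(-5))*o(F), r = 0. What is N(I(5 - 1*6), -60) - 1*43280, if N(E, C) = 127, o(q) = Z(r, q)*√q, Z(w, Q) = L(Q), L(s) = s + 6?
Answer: -43153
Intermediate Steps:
L(s) = 6 + s
Z(w, Q) = 6 + Q
o(q) = √q*(6 + q) (o(q) = (6 + q)*√q = √q*(6 + q))
I(F) = -5*F^(3/2)*(6 + F) (I(F) = (F*(-5))*(√F*(6 + F)) = (-5*F)*(√F*(6 + F)) = -5*F^(3/2)*(6 + F))
N(I(5 - 1*6), -60) - 1*43280 = 127 - 1*43280 = 127 - 43280 = -43153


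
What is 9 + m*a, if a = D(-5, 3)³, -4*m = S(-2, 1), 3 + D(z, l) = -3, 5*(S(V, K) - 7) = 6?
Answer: 2259/5 ≈ 451.80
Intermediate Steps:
S(V, K) = 41/5 (S(V, K) = 7 + (⅕)*6 = 7 + 6/5 = 41/5)
D(z, l) = -6 (D(z, l) = -3 - 3 = -6)
m = -41/20 (m = -¼*41/5 = -41/20 ≈ -2.0500)
a = -216 (a = (-6)³ = -216)
9 + m*a = 9 - 41/20*(-216) = 9 + 2214/5 = 2259/5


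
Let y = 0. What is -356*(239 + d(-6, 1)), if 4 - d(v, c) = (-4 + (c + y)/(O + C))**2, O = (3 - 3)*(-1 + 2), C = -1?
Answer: -77608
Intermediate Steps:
O = 0 (O = 0*1 = 0)
d(v, c) = 4 - (-4 - c)**2 (d(v, c) = 4 - (-4 + (c + 0)/(0 - 1))**2 = 4 - (-4 + c/(-1))**2 = 4 - (-4 + c*(-1))**2 = 4 - (-4 - c)**2)
-356*(239 + d(-6, 1)) = -356*(239 + (4 - (4 + 1)**2)) = -356*(239 + (4 - 1*5**2)) = -356*(239 + (4 - 1*25)) = -356*(239 + (4 - 25)) = -356*(239 - 21) = -356*218 = -77608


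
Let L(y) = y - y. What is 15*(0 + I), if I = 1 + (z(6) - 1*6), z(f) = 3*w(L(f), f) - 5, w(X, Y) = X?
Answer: -150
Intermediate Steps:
L(y) = 0
z(f) = -5 (z(f) = 3*0 - 5 = 0 - 5 = -5)
I = -10 (I = 1 + (-5 - 1*6) = 1 + (-5 - 6) = 1 - 11 = -10)
15*(0 + I) = 15*(0 - 10) = 15*(-10) = -150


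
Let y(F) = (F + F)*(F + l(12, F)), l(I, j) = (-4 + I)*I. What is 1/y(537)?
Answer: 1/679842 ≈ 1.4709e-6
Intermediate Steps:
l(I, j) = I*(-4 + I)
y(F) = 2*F*(96 + F) (y(F) = (F + F)*(F + 12*(-4 + 12)) = (2*F)*(F + 12*8) = (2*F)*(F + 96) = (2*F)*(96 + F) = 2*F*(96 + F))
1/y(537) = 1/(2*537*(96 + 537)) = 1/(2*537*633) = 1/679842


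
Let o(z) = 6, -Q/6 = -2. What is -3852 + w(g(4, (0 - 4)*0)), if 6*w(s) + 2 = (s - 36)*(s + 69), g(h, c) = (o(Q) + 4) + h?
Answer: -12470/3 ≈ -4156.7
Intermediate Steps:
Q = 12 (Q = -6*(-2) = 12)
g(h, c) = 10 + h (g(h, c) = (6 + 4) + h = 10 + h)
w(s) = -⅓ + (-36 + s)*(69 + s)/6 (w(s) = -⅓ + ((s - 36)*(s + 69))/6 = -⅓ + ((-36 + s)*(69 + s))/6 = -⅓ + (-36 + s)*(69 + s)/6)
-3852 + w(g(4, (0 - 4)*0)) = -3852 + (-1243/3 + (10 + 4)²/6 + 11*(10 + 4)/2) = -3852 + (-1243/3 + (⅙)*14² + (11/2)*14) = -3852 + (-1243/3 + (⅙)*196 + 77) = -3852 + (-1243/3 + 98/3 + 77) = -3852 - 914/3 = -12470/3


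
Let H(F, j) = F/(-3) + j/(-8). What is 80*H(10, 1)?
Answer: -830/3 ≈ -276.67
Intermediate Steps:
H(F, j) = -F/3 - j/8 (H(F, j) = F*(-⅓) + j*(-⅛) = -F/3 - j/8)
80*H(10, 1) = 80*(-⅓*10 - ⅛*1) = 80*(-10/3 - ⅛) = 80*(-83/24) = -830/3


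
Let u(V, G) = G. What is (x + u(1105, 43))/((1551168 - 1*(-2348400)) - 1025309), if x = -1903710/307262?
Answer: 5654278/441575284429 ≈ 1.2805e-5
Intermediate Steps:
x = -951855/153631 (x = -1903710*1/307262 = -951855/153631 ≈ -6.1957)
(x + u(1105, 43))/((1551168 - 1*(-2348400)) - 1025309) = (-951855/153631 + 43)/((1551168 - 1*(-2348400)) - 1025309) = 5654278/(153631*((1551168 + 2348400) - 1025309)) = 5654278/(153631*(3899568 - 1025309)) = (5654278/153631)/2874259 = (5654278/153631)*(1/2874259) = 5654278/441575284429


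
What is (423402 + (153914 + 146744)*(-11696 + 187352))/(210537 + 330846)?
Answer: 17604268350/180461 ≈ 97552.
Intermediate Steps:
(423402 + (153914 + 146744)*(-11696 + 187352))/(210537 + 330846) = (423402 + 300658*175656)/541383 = (423402 + 52812381648)*(1/541383) = 52812805050*(1/541383) = 17604268350/180461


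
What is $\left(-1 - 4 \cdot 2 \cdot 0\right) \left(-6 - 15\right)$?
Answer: $21$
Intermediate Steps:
$\left(-1 - 4 \cdot 2 \cdot 0\right) \left(-6 - 15\right) = \left(-1 - 0\right) \left(-21\right) = \left(-1 + 0\right) \left(-21\right) = \left(-1\right) \left(-21\right) = 21$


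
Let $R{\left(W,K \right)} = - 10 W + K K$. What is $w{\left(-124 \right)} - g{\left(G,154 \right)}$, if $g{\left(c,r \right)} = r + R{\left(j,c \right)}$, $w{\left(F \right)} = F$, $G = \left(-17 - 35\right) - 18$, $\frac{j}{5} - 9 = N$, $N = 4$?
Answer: $-4528$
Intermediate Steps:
$j = 65$ ($j = 45 + 5 \cdot 4 = 45 + 20 = 65$)
$R{\left(W,K \right)} = K^{2} - 10 W$ ($R{\left(W,K \right)} = - 10 W + K^{2} = K^{2} - 10 W$)
$G = -70$ ($G = \left(-17 - 35\right) - 18 = -52 - 18 = -70$)
$g{\left(c,r \right)} = -650 + r + c^{2}$ ($g{\left(c,r \right)} = r + \left(c^{2} - 650\right) = r + \left(-650 + c^{2}\right) = -650 + r + c^{2}$)
$w{\left(-124 \right)} - g{\left(G,154 \right)} = -124 - \left(-650 + 154 + \left(-70\right)^{2}\right) = -124 - \left(-650 + 154 + 4900\right) = -124 - 4404 = -4528$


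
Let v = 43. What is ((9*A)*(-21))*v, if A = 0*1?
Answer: 0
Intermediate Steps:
A = 0
((9*A)*(-21))*v = ((9*0)*(-21))*43 = (0*(-21))*43 = 0*43 = 0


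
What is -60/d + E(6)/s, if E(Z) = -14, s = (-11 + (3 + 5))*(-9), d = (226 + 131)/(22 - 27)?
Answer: 1034/3213 ≈ 0.32182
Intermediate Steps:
d = -357/5 (d = 357/(-5) = 357*(-⅕) = -357/5 ≈ -71.400)
s = 27 (s = (-11 + 8)*(-9) = -3*(-9) = 27)
-60/d + E(6)/s = -60/(-357/5) - 14/27 = -60*(-5/357) - 14*1/27 = 100/119 - 14/27 = 1034/3213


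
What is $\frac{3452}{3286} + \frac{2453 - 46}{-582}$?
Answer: $- \frac{2950169}{956226} \approx -3.0852$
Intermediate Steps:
$\frac{3452}{3286} + \frac{2453 - 46}{-582} = 3452 \cdot \frac{1}{3286} + 2407 \left(- \frac{1}{582}\right) = \frac{1726}{1643} - \frac{2407}{582} = - \frac{2950169}{956226}$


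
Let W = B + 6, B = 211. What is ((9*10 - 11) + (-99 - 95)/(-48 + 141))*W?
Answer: 50071/3 ≈ 16690.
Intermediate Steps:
W = 217 (W = 211 + 6 = 217)
((9*10 - 11) + (-99 - 95)/(-48 + 141))*W = ((9*10 - 11) + (-99 - 95)/(-48 + 141))*217 = ((90 - 11) - 194/93)*217 = (79 - 194*1/93)*217 = (79 - 194/93)*217 = (7153/93)*217 = 50071/3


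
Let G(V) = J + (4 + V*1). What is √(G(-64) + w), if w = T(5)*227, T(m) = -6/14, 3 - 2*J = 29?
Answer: 2*I*√2086/7 ≈ 13.049*I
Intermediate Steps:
J = -13 (J = 3/2 - ½*29 = 3/2 - 29/2 = -13)
T(m) = -3/7 (T(m) = -6*1/14 = -3/7)
G(V) = -9 + V (G(V) = -13 + (4 + V*1) = -13 + (4 + V) = -9 + V)
w = -681/7 (w = -3/7*227 = -681/7 ≈ -97.286)
√(G(-64) + w) = √((-9 - 64) - 681/7) = √(-73 - 681/7) = √(-1192/7) = 2*I*√2086/7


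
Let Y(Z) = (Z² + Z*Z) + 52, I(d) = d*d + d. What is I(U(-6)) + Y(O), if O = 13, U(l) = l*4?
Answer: 942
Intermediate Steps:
U(l) = 4*l
I(d) = d + d² (I(d) = d² + d = d + d²)
Y(Z) = 52 + 2*Z² (Y(Z) = (Z² + Z²) + 52 = 2*Z² + 52 = 52 + 2*Z²)
I(U(-6)) + Y(O) = (4*(-6))*(1 + 4*(-6)) + (52 + 2*13²) = -24*(1 - 24) + (52 + 2*169) = -24*(-23) + (52 + 338) = 552 + 390 = 942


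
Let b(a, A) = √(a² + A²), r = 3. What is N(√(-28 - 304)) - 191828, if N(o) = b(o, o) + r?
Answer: -191825 + 2*I*√166 ≈ -1.9183e+5 + 25.768*I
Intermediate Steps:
b(a, A) = √(A² + a²)
N(o) = 3 + √2*√(o²) (N(o) = √(o² + o²) + 3 = √(2*o²) + 3 = √2*√(o²) + 3 = 3 + √2*√(o²))
N(√(-28 - 304)) - 191828 = (3 + √2*√((√(-28 - 304))²)) - 191828 = (3 + √2*√((√(-332))²)) - 191828 = (3 + √2*√((2*I*√83)²)) - 191828 = (3 + √2*√(-332)) - 191828 = (3 + √2*(2*I*√83)) - 191828 = (3 + 2*I*√166) - 191828 = -191825 + 2*I*√166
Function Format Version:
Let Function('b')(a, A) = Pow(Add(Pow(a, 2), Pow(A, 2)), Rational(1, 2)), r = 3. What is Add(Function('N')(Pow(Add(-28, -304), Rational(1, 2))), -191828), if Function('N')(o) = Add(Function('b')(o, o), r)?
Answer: Add(-191825, Mul(2, I, Pow(166, Rational(1, 2)))) ≈ Add(-1.9183e+5, Mul(25.768, I))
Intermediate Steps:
Function('b')(a, A) = Pow(Add(Pow(A, 2), Pow(a, 2)), Rational(1, 2))
Function('N')(o) = Add(3, Mul(Pow(2, Rational(1, 2)), Pow(Pow(o, 2), Rational(1, 2)))) (Function('N')(o) = Add(Pow(Add(Pow(o, 2), Pow(o, 2)), Rational(1, 2)), 3) = Add(Pow(Mul(2, Pow(o, 2)), Rational(1, 2)), 3) = Add(Mul(Pow(2, Rational(1, 2)), Pow(Pow(o, 2), Rational(1, 2))), 3) = Add(3, Mul(Pow(2, Rational(1, 2)), Pow(Pow(o, 2), Rational(1, 2)))))
Add(Function('N')(Pow(Add(-28, -304), Rational(1, 2))), -191828) = Add(Add(3, Mul(Pow(2, Rational(1, 2)), Pow(Pow(Pow(Add(-28, -304), Rational(1, 2)), 2), Rational(1, 2)))), -191828) = Add(Add(3, Mul(Pow(2, Rational(1, 2)), Pow(Pow(Pow(-332, Rational(1, 2)), 2), Rational(1, 2)))), -191828) = Add(Add(3, Mul(Pow(2, Rational(1, 2)), Pow(Pow(Mul(2, I, Pow(83, Rational(1, 2))), 2), Rational(1, 2)))), -191828) = Add(Add(3, Mul(Pow(2, Rational(1, 2)), Pow(-332, Rational(1, 2)))), -191828) = Add(Add(3, Mul(Pow(2, Rational(1, 2)), Mul(2, I, Pow(83, Rational(1, 2))))), -191828) = Add(Add(3, Mul(2, I, Pow(166, Rational(1, 2)))), -191828) = Add(-191825, Mul(2, I, Pow(166, Rational(1, 2))))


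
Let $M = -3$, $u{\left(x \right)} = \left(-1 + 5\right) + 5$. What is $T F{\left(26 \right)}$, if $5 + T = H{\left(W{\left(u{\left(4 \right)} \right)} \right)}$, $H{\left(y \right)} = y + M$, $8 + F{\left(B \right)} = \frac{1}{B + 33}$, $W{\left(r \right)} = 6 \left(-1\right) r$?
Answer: $\frac{29202}{59} \approx 494.95$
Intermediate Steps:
$u{\left(x \right)} = 9$ ($u{\left(x \right)} = 4 + 5 = 9$)
$W{\left(r \right)} = - 6 r$
$F{\left(B \right)} = -8 + \frac{1}{33 + B}$ ($F{\left(B \right)} = -8 + \frac{1}{B + 33} = -8 + \frac{1}{33 + B}$)
$H{\left(y \right)} = -3 + y$ ($H{\left(y \right)} = y - 3 = -3 + y$)
$T = -62$ ($T = -5 - 57 = -62$)
$T F{\left(26 \right)} = - 62 \frac{-263 - 208}{33 + 26} = - 62 \frac{-263 - 208}{59} = - 62 \cdot \frac{1}{59} \left(-471\right) = \left(-62\right) \left(- \frac{471}{59}\right) = \frac{29202}{59}$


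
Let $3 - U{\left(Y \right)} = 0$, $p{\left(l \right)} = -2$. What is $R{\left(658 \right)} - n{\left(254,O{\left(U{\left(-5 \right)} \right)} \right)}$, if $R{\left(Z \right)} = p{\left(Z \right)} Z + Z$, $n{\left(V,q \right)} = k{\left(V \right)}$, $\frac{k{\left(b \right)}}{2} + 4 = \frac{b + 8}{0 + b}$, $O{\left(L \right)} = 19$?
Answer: $- \frac{82812}{127} \approx -652.06$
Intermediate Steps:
$U{\left(Y \right)} = 3$ ($U{\left(Y \right)} = 3 - 0 = 3 + 0 = 3$)
$k{\left(b \right)} = -8 + \frac{2 \left(8 + b\right)}{b}$ ($k{\left(b \right)} = -8 + 2 \frac{b + 8}{0 + b} = -8 + 2 \frac{8 + b}{b} = -8 + \frac{2 \left(8 + b\right)}{b}$)
$n{\left(V,q \right)} = -6 + \frac{16}{V}$
$R{\left(Z \right)} = - Z$ ($R{\left(Z \right)} = - 2 Z + Z = - Z$)
$R{\left(658 \right)} - n{\left(254,O{\left(U{\left(-5 \right)} \right)} \right)} = \left(-1\right) 658 - \left(-6 + \frac{16}{254}\right) = -658 - \left(-6 + 16 \cdot \frac{1}{254}\right) = -658 - \left(-6 + \frac{8}{127}\right) = -658 - - \frac{754}{127} = -658 + \frac{754}{127} = - \frac{82812}{127}$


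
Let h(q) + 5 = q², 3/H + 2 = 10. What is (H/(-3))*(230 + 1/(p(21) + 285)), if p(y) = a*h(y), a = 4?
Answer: -466671/16232 ≈ -28.750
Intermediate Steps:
H = 3/8 (H = 3/(-2 + 10) = 3/8 ≈ 0.37500)
h(q) = -5 + q²
p(y) = -20 + 4*y² (p(y) = 4*(-5 + y²) = -20 + 4*y²)
(H/(-3))*(230 + 1/(p(21) + 285)) = ((3/8)/(-3))*(230 + 1/((-20 + 4*21²) + 285)) = ((3/8)*(-⅓))*(230 + 1/((-20 + 4*441) + 285)) = -(230 + 1/((-20 + 1764) + 285))/8 = -(230 + 1/(1744 + 285))/8 = -(230 + 1/2029)/8 = -⅛*466671/2029 = -466671/16232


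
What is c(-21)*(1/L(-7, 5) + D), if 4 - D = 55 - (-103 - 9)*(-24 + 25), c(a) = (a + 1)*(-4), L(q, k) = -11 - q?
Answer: -13060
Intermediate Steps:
c(a) = -4 - 4*a (c(a) = (1 + a)*(-4) = -4 - 4*a)
D = -163 (D = 4 - (55 - (-103 - 9)*(-24 + 25)) = 4 - (55 - (-112)) = 4 - (55 - 1*(-112)) = 4 - (55 + 112) = 4 - 1*167 = 4 - 167 = -163)
c(-21)*(1/L(-7, 5) + D) = (-4 - 4*(-21))*(1/(-11 - 1*(-7)) - 163) = (-4 + 84)*(1/(-11 + 7) - 163) = 80*(1/(-4) - 163) = 80*(-¼ - 163) = 80*(-653/4) = -13060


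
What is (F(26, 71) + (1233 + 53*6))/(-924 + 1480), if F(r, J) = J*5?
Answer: 953/278 ≈ 3.4281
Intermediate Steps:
F(r, J) = 5*J
(F(26, 71) + (1233 + 53*6))/(-924 + 1480) = (5*71 + (1233 + 53*6))/(-924 + 1480) = (355 + (1233 + 318))/556 = (355 + 1551)*(1/556) = 1906*(1/556) = 953/278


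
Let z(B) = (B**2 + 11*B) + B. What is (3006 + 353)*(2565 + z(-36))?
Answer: 11518011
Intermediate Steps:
z(B) = B**2 + 12*B
(3006 + 353)*(2565 + z(-36)) = (3006 + 353)*(2565 - 36*(12 - 36)) = 3359*(2565 - 36*(-24)) = 3359*(2565 + 864) = 3359*3429 = 11518011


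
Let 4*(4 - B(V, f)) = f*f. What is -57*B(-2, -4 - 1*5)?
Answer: 3705/4 ≈ 926.25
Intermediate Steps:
B(V, f) = 4 - f²/4 (B(V, f) = 4 - f*f/4 = 4 - f²/4)
-57*B(-2, -4 - 1*5) = -57*(4 - (-4 - 1*5)²/4) = -57*(4 - (-4 - 5)²/4) = -57*(4 - ¼*(-9)²) = -57*(4 - ¼*81) = -57*(4 - 81/4) = -57*(-65/4) = 3705/4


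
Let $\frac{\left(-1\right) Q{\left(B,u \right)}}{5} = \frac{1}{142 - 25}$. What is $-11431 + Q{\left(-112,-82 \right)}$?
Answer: $- \frac{1337432}{117} \approx -11431.0$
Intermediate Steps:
$Q{\left(B,u \right)} = - \frac{5}{117}$ ($Q{\left(B,u \right)} = - \frac{5}{142 - 25} = - \frac{5}{117}$)
$-11431 + Q{\left(-112,-82 \right)} = -11431 - \frac{5}{117} = - \frac{1337432}{117}$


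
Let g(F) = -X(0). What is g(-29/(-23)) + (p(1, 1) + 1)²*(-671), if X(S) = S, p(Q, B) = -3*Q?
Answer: -2684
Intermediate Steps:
g(F) = 0 (g(F) = -1*0 = 0)
g(-29/(-23)) + (p(1, 1) + 1)²*(-671) = 0 + (-3*1 + 1)²*(-671) = 0 + (-3 + 1)²*(-671) = 0 + (-2)²*(-671) = 0 + 4*(-671) = 0 - 2684 = -2684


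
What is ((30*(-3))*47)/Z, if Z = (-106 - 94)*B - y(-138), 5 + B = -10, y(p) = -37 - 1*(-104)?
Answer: -4230/2933 ≈ -1.4422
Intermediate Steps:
y(p) = 67 (y(p) = -37 + 104 = 67)
B = -15 (B = -5 - 10 = -15)
Z = 2933 (Z = (-106 - 94)*(-15) - 1*67 = -200*(-15) - 67 = 3000 - 67 = 2933)
((30*(-3))*47)/Z = ((30*(-3))*47)/2933 = -90*47*(1/2933) = -4230*1/2933 = -4230/2933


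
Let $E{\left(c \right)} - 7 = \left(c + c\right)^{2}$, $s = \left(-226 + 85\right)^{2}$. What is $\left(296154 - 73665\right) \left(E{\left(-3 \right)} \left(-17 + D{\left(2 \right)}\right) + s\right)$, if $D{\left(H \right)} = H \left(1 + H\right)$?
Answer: $4318066512$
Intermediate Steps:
$s = 19881$ ($s = \left(-141\right)^{2} = 19881$)
$E{\left(c \right)} = 7 + 4 c^{2}$ ($E{\left(c \right)} = 7 + \left(c + c\right)^{2} = 7 + \left(2 c\right)^{2} = 7 + 4 c^{2}$)
$\left(296154 - 73665\right) \left(E{\left(-3 \right)} \left(-17 + D{\left(2 \right)}\right) + s\right) = \left(296154 - 73665\right) \left(\left(7 + 4 \left(-3\right)^{2}\right) \left(-17 + 2 \left(1 + 2\right)\right) + 19881\right) = 222489 \left(\left(7 + 4 \cdot 9\right) \left(-17 + 2 \cdot 3\right) + 19881\right) = 222489 \left(\left(7 + 36\right) \left(-17 + 6\right) + 19881\right) = 222489 \left(43 \left(-11\right) + 19881\right) = 222489 \left(-473 + 19881\right) = 222489 \cdot 19408 = 4318066512$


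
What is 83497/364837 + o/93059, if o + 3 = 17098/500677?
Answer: 3889792292736750/16998668266541291 ≈ 0.22883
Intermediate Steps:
o = -1484933/500677 (o = -3 + 17098/500677 = -1484933/500677 ≈ -2.9659)
83497/364837 + o/93059 = 83497/364837 - 1484933/500677/93059 = 83497*(1/364837) - 1484933/500677*1/93059 = 83497/364837 - 1484933/46592500943 = 3889792292736750/16998668266541291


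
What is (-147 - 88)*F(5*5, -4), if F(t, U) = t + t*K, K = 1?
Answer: -11750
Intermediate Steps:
F(t, U) = 2*t (F(t, U) = t + t*1 = t + t = 2*t)
(-147 - 88)*F(5*5, -4) = (-147 - 88)*(2*(5*5)) = -470*25 = -235*50 = -11750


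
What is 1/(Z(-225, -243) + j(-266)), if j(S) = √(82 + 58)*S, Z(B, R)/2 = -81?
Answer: 81/4939798 - 133*√35/2469899 ≈ -0.00030217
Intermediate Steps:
Z(B, R) = -162 (Z(B, R) = 2*(-81) = -162)
j(S) = 2*S*√35 (j(S) = √140*S = (2*√35)*S = 2*S*√35)
1/(Z(-225, -243) + j(-266)) = 1/(-162 + 2*(-266)*√35) = 1/(-162 - 532*√35)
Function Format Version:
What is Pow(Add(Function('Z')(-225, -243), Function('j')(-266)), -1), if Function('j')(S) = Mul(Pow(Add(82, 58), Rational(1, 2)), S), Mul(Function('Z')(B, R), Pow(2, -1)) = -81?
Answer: Add(Rational(81, 4939798), Mul(Rational(-133, 2469899), Pow(35, Rational(1, 2)))) ≈ -0.00030217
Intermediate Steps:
Function('Z')(B, R) = -162 (Function('Z')(B, R) = Mul(2, -81) = -162)
Function('j')(S) = Mul(2, S, Pow(35, Rational(1, 2))) (Function('j')(S) = Mul(Pow(140, Rational(1, 2)), S) = Mul(Mul(2, Pow(35, Rational(1, 2))), S) = Mul(2, S, Pow(35, Rational(1, 2))))
Pow(Add(Function('Z')(-225, -243), Function('j')(-266)), -1) = Pow(Add(-162, Mul(2, -266, Pow(35, Rational(1, 2)))), -1) = Pow(Add(-162, Mul(-532, Pow(35, Rational(1, 2)))), -1)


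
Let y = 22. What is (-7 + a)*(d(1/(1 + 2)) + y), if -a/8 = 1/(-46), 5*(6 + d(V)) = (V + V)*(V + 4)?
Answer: -117122/1035 ≈ -113.16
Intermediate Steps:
d(V) = -6 + 2*V*(4 + V)/5 (d(V) = -6 + ((V + V)*(V + 4))/5 = -6 + ((2*V)*(4 + V))/5 = -6 + (2*V*(4 + V))/5 = -6 + 2*V*(4 + V)/5)
a = 4/23 (a = -8/(-46) = -8*(-1/46) = 4/23 ≈ 0.17391)
(-7 + a)*(d(1/(1 + 2)) + y) = (-7 + 4/23)*((-6 + 2*(1/(1 + 2))²/5 + 8/(5*(1 + 2))) + 22) = -157*((-6 + 2*(1/3)²/5 + (8/5)/3) + 22)/23 = -157*((-6 + 2*(⅓)²/5 + (8/5)*(⅓)) + 22)/23 = -157*((-6 + (⅖)*(⅑) + 8/15) + 22)/23 = -157*((-6 + 2/45 + 8/15) + 22)/23 = -157*(-244/45 + 22)/23 = -157/23*746/45 = -117122/1035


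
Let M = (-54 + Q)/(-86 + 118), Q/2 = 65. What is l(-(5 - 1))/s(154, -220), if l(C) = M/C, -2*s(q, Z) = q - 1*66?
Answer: 19/1408 ≈ 0.013494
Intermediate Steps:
Q = 130 (Q = 2*65 = 130)
s(q, Z) = 33 - q/2 (s(q, Z) = -(q - 1*66)/2 = -(q - 66)/2 = -(-66 + q)/2 = 33 - q/2)
M = 19/8 (M = (-54 + 130)/(-86 + 118) = 76/32 = 76*(1/32) = 19/8 ≈ 2.3750)
l(C) = 19/(8*C)
l(-(5 - 1))/s(154, -220) = (19/(8*((-(5 - 1)))))/(33 - ½*154) = (19/(8*((-1*4))))/(33 - 77) = ((19/8)/(-4))/(-44) = ((19/8)*(-¼))*(-1/44) = -19/32*(-1/44) = 19/1408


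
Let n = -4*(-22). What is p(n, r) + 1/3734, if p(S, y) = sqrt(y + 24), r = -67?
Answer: 1/3734 + I*sqrt(43) ≈ 0.00026781 + 6.5574*I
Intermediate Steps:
n = 88
p(S, y) = sqrt(24 + y)
p(n, r) + 1/3734 = sqrt(24 - 67) + 1/3734 = sqrt(-43) + 1/3734 = I*sqrt(43) + 1/3734 = 1/3734 + I*sqrt(43)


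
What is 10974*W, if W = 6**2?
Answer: 395064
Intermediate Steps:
W = 36
10974*W = 10974*36 = 395064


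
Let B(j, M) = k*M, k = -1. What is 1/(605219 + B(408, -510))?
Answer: 1/605729 ≈ 1.6509e-6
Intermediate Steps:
B(j, M) = -M
1/(605219 + B(408, -510)) = 1/(605219 - 1*(-510)) = 1/(605219 + 510) = 1/605729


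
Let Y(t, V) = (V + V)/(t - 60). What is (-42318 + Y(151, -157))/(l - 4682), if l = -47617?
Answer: 3851252/4759209 ≈ 0.80922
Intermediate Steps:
Y(t, V) = 2*V/(-60 + t) (Y(t, V) = (2*V)/(-60 + t) = 2*V/(-60 + t))
(-42318 + Y(151, -157))/(l - 4682) = (-42318 + 2*(-157)/(-60 + 151))/(-47617 - 4682) = (-42318 + 2*(-157)/91)/(-52299) = (-42318 + 2*(-157)*(1/91))*(-1/52299) = (-42318 - 314/91)*(-1/52299) = -3851252/91*(-1/52299) = 3851252/4759209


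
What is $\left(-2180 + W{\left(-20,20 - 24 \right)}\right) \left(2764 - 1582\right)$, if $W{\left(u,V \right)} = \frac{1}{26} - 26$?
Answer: $- \frac{33896805}{13} \approx -2.6074 \cdot 10^{6}$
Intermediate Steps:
$W{\left(u,V \right)} = - \frac{675}{26}$ ($W{\left(u,V \right)} = \frac{1}{26} - 26 = - \frac{675}{26}$)
$\left(-2180 + W{\left(-20,20 - 24 \right)}\right) \left(2764 - 1582\right) = \left(-2180 - \frac{675}{26}\right) \left(2764 - 1582\right) = \left(- \frac{57355}{26}\right) 1182 = - \frac{33896805}{13}$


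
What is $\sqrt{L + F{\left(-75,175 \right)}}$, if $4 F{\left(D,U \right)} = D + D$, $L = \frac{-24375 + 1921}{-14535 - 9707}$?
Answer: $\frac{i \sqrt{21493466282}}{24242} \approx 6.0476 i$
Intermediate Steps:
$L = \frac{11227}{12121}$ ($L = - \frac{22454}{-24242} = \left(-22454\right) \left(- \frac{1}{24242}\right) = \frac{11227}{12121} \approx 0.92624$)
$F{\left(D,U \right)} = \frac{D}{2}$ ($F{\left(D,U \right)} = \frac{D + D}{4} = \frac{2 D}{4} = \frac{D}{2}$)
$\sqrt{L + F{\left(-75,175 \right)}} = \sqrt{\frac{11227}{12121} + \frac{1}{2} \left(-75\right)} = \sqrt{\frac{11227}{12121} - \frac{75}{2}} = \sqrt{- \frac{886621}{24242}} = \frac{i \sqrt{21493466282}}{24242}$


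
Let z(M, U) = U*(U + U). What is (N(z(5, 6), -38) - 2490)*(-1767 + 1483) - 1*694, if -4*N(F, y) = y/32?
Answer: 11302107/16 ≈ 7.0638e+5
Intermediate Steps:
z(M, U) = 2*U² (z(M, U) = U*(2*U) = 2*U²)
N(F, y) = -y/128 (N(F, y) = -y/(4*32) = -y/128)
(N(z(5, 6), -38) - 2490)*(-1767 + 1483) - 1*694 = (-1/128*(-38) - 2490)*(-1767 + 1483) - 1*694 = (19/64 - 2490)*(-284) - 694 = -159341/64*(-284) - 694 = 11313211/16 - 694 = 11302107/16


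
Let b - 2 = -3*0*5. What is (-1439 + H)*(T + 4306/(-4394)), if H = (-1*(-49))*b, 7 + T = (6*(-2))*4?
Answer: 164926908/2197 ≈ 75069.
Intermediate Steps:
T = -55 (T = -7 + (6*(-2))*4 = -7 - 12*4 = -7 - 48 = -55)
b = 2 (b = 2 - 3*0*5 = 2 + 0*5 = 2 + 0 = 2)
H = 98 (H = -1*(-49)*2 = 49*2 = 98)
(-1439 + H)*(T + 4306/(-4394)) = (-1439 + 98)*(-55 + 4306/(-4394)) = -1341*(-55 + 4306*(-1/4394)) = -1341*(-55 - 2153/2197) = -1341*(-122988/2197) = 164926908/2197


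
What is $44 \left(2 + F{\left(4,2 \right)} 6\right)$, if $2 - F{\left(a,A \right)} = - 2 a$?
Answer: $2728$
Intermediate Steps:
$F{\left(a,A \right)} = 2 + 2 a$ ($F{\left(a,A \right)} = 2 - - 2 a = 2 + 2 a$)
$44 \left(2 + F{\left(4,2 \right)} 6\right) = 44 \left(2 + \left(2 + 2 \cdot 4\right) 6\right) = 44 \left(2 + \left(2 + 8\right) 6\right) = 44 \left(2 + 10 \cdot 6\right) = 44 \left(2 + 60\right) = 44 \cdot 62 = 2728$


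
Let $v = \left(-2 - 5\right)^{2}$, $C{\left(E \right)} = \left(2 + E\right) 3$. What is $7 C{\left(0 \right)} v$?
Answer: $2058$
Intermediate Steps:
$C{\left(E \right)} = 6 + 3 E$
$v = 49$ ($v = \left(-7\right)^{2} = 49$)
$7 C{\left(0 \right)} v = 7 \left(6 + 3 \cdot 0\right) 49 = 7 \left(6 + 0\right) 49 = 7 \cdot 6 \cdot 49 = 42 \cdot 49 = 2058$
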